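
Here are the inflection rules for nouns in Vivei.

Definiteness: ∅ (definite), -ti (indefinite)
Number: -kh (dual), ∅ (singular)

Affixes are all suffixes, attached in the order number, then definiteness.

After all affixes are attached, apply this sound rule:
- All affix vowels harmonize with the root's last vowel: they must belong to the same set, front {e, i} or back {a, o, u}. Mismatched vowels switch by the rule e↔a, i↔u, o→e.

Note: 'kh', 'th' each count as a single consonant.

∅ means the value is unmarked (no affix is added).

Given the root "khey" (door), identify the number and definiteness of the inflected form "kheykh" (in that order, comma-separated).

dual, definite

Segment: khey-kh.
number: -kh → dual.
definiteness: ∅ → definite.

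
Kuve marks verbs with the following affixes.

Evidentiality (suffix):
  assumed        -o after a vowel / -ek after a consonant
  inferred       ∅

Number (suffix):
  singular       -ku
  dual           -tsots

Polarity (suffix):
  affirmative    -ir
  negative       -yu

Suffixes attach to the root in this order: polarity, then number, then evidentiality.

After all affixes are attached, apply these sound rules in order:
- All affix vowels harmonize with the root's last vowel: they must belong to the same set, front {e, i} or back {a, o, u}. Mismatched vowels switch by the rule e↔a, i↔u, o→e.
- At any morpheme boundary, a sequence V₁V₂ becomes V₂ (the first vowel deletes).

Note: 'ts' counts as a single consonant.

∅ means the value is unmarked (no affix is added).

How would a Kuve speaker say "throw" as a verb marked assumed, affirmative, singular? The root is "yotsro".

Attach polarity affirmative -ir → yotsroir.
Attach number singular -ku → yotsroirku.
Attach evidentiality assumed -o (after vowel 'u') → yotsroirkuo.
Apply vowel harmony: yotsroirkuo → yotsrourkuo.
Apply vowel deletion: yotsrourkuo → yotsrurko.

yotsrurko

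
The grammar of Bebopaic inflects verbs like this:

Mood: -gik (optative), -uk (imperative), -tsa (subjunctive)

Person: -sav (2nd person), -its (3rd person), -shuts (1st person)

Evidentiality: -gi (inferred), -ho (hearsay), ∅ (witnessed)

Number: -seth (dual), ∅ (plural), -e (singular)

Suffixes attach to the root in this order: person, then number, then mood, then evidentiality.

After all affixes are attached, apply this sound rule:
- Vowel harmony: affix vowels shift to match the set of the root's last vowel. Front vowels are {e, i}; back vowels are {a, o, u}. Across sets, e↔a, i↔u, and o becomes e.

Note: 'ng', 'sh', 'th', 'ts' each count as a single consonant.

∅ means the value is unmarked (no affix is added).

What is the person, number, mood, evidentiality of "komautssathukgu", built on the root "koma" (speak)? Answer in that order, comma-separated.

3rd person, dual, imperative, inferred

Segment: koma-its-seth-uk-gi.
person: -its → 3rd person.
number: -seth → dual.
mood: -uk → imperative.
evidentiality: -gi → inferred.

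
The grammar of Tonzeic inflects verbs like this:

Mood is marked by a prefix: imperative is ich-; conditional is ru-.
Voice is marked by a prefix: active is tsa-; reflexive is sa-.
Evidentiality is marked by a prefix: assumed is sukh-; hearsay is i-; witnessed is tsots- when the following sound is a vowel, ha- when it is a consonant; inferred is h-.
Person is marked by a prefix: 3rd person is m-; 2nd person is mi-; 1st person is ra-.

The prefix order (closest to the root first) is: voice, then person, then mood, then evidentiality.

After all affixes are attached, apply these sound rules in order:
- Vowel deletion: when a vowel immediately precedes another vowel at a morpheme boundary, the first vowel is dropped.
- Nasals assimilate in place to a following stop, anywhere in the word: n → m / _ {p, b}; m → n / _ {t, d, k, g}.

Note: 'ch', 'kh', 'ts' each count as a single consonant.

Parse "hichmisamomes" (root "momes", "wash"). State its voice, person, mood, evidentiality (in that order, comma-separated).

reflexive, 2nd person, imperative, inferred

Segment: h-ich-mi-sa-momes.
voice: sa- → reflexive.
person: mi- → 2nd person.
mood: ich- → imperative.
evidentiality: h- → inferred.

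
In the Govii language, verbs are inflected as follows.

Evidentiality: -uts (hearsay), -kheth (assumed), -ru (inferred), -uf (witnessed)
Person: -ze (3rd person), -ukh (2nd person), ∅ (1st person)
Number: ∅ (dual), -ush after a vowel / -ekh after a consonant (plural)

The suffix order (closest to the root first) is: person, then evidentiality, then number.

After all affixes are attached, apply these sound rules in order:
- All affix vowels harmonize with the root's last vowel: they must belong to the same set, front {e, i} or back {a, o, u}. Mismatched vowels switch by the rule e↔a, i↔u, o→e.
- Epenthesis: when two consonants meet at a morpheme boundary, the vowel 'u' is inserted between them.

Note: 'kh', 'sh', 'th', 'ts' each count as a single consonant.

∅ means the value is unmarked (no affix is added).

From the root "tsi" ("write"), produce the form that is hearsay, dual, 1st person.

tsiits

person = 1st person: zero marking, form stays tsi.
Attach evidentiality hearsay -uts → tsiuts.
number = dual: zero marking, form stays tsiuts.
Apply vowel harmony: tsiuts → tsiits.
Epenthesis: no change.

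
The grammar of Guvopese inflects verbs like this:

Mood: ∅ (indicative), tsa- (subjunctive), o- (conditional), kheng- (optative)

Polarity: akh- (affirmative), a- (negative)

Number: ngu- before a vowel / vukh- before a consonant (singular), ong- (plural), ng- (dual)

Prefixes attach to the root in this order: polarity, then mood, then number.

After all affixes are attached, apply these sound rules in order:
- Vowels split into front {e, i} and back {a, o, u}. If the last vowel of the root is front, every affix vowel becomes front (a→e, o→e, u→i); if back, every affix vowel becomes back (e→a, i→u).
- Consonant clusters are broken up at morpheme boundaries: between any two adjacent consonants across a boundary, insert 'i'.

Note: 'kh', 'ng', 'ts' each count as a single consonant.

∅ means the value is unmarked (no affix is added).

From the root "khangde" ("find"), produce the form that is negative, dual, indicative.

ngekhangde

Attach polarity negative a- → akhangde.
mood = indicative: zero marking, form stays akhangde.
Attach number dual ng- → ngakhangde.
Apply vowel harmony: ngakhangde → ngekhangde.
Epenthesis: no change.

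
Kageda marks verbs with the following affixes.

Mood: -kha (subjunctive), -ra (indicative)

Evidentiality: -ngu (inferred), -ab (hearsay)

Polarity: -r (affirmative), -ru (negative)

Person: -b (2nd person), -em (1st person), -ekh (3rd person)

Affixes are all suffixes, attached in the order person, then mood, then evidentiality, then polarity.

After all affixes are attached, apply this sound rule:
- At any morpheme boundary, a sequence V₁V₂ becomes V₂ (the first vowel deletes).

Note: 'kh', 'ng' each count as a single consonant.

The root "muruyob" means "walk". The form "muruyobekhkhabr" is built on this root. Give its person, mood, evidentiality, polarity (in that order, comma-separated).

Segment: muruyob-ekh-kha-ab-r.
person: -ekh → 3rd person.
mood: -kha → subjunctive.
evidentiality: -ab → hearsay.
polarity: -r → affirmative.

3rd person, subjunctive, hearsay, affirmative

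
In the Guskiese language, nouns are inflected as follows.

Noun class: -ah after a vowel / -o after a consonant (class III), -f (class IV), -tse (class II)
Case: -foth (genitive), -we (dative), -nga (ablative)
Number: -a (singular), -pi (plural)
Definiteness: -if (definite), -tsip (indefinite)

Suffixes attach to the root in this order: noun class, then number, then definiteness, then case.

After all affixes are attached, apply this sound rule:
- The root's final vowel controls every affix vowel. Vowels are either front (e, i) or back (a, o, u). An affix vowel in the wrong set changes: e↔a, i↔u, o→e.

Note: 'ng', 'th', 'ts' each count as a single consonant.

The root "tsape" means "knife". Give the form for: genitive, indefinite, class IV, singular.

tsapefetsipfeth

Attach noun class class IV -f → tsapef.
Attach number singular -a → tsapefa.
Attach definiteness indefinite -tsip → tsapefatsip.
Attach case genitive -foth → tsapefatsipfoth.
Apply vowel harmony: tsapefatsipfoth → tsapefetsipfeth.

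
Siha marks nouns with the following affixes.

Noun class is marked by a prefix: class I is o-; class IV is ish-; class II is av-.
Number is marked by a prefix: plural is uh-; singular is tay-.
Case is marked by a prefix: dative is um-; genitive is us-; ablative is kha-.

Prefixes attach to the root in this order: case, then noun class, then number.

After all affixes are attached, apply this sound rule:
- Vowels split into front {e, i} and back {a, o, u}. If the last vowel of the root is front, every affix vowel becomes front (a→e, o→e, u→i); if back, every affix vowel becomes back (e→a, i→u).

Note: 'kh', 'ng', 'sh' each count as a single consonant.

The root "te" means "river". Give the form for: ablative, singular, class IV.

Attach case ablative kha- → khate.
Attach noun class class IV ish- → ishkhate.
Attach number singular tay- → tayishkhate.
Apply vowel harmony: tayishkhate → teyishkhete.

teyishkhete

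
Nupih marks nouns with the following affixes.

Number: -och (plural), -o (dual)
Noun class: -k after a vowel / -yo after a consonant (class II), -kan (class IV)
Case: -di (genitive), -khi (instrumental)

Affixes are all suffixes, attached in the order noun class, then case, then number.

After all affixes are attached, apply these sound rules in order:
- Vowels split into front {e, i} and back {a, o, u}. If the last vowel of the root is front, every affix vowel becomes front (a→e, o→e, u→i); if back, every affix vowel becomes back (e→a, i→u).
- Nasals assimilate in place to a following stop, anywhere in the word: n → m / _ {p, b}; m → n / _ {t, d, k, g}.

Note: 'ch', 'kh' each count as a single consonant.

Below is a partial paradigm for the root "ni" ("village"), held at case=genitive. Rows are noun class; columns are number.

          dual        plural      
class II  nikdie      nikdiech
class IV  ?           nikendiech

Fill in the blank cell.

nikendie

Attach noun class class IV -kan → nikan.
Attach case genitive -di → nikandi.
Attach number dual -o → nikandio.
Apply vowel harmony: nikandio → nikendie.
Nasal assimilation: no change.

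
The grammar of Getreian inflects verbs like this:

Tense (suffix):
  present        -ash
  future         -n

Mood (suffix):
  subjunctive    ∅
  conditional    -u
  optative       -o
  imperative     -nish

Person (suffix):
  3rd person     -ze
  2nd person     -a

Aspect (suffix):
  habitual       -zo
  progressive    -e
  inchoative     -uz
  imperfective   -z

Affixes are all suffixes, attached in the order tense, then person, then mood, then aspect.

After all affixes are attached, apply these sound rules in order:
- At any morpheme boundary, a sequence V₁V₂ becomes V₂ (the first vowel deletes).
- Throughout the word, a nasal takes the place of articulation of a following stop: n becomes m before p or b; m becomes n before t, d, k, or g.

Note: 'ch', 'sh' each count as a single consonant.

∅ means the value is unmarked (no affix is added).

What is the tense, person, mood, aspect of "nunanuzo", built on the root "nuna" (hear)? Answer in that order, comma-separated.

future, 2nd person, conditional, habitual

Segment: nuna-n-a-u-zo.
tense: -n → future.
person: -a → 2nd person.
mood: -u → conditional.
aspect: -zo → habitual.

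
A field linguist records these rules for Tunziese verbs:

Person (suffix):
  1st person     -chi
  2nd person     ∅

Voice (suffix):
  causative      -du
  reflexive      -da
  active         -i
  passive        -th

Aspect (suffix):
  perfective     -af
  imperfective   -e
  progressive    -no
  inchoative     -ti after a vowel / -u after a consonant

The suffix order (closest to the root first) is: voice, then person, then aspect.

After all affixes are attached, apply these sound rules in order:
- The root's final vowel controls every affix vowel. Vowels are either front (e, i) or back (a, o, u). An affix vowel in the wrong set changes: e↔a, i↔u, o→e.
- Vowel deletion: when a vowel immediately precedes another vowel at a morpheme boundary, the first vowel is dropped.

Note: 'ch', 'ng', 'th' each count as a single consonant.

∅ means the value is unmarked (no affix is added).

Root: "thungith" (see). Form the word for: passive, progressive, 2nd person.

Attach voice passive -th → thungithth.
person = 2nd person: zero marking, form stays thungithth.
Attach aspect progressive -no → thungiththno.
Apply vowel harmony: thungiththno → thungiththne.
Vowel deletion: no change.

thungiththne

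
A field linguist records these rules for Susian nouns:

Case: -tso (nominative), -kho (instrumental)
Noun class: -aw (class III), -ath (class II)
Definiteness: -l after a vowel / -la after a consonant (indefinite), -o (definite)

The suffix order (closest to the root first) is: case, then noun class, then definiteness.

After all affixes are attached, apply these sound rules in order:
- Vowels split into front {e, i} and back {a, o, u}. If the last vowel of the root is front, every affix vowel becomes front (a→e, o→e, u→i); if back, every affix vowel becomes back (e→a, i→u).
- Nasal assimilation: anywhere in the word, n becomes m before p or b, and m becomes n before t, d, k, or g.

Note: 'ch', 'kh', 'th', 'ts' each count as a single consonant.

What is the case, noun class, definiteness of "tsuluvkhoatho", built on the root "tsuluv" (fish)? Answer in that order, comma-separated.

instrumental, class II, definite

Segment: tsuluv-kho-ath-o.
case: -kho → instrumental.
noun class: -ath → class II.
definiteness: -o → definite.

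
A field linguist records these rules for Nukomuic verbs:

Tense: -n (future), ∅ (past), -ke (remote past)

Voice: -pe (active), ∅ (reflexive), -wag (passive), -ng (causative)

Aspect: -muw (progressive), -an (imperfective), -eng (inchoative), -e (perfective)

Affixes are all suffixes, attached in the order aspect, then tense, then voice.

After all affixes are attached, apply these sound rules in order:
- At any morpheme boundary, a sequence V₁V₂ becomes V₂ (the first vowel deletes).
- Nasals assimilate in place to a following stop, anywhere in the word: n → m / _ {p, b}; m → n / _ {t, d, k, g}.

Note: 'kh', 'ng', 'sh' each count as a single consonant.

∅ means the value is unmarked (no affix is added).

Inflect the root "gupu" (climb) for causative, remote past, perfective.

gupekeng

Attach aspect perfective -e → gupue.
Attach tense remote past -ke → gupueke.
Attach voice causative -ng → gupuekeng.
Apply vowel deletion: gupuekeng → gupekeng.
Nasal assimilation: no change.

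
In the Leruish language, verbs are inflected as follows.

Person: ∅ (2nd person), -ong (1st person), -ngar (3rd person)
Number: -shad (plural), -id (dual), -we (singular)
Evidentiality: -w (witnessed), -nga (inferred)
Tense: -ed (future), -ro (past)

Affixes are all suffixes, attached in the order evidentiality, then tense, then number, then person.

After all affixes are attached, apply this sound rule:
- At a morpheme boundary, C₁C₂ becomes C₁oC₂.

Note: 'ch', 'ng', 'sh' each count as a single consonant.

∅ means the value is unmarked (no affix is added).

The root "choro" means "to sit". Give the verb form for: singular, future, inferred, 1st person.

Attach evidentiality inferred -nga → choronga.
Attach tense future -ed → chorongaed.
Attach number singular -we → chorongaedwe.
Attach person 1st person -ong → chorongaedweong.
Apply epenthesis: chorongaedweong → chorongaedoweong.

chorongaedoweong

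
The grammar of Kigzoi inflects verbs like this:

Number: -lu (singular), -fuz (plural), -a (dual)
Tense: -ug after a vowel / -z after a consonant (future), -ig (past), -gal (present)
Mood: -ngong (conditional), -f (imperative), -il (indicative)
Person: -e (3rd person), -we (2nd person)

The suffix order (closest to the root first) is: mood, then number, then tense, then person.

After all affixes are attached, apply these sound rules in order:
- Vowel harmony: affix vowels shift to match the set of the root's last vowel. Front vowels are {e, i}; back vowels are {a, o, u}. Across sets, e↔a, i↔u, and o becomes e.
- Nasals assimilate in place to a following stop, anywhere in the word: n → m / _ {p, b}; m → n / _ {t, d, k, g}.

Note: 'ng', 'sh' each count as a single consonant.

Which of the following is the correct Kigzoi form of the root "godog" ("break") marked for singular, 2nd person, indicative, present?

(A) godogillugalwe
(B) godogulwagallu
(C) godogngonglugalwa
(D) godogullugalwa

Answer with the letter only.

D

Attach mood indicative -il → godogil.
Attach number singular -lu → godogillu.
Attach tense present -gal → godogillugal.
Attach person 2nd person -we → godogillugalwe.
Apply vowel harmony: godogillugalwe → godogullugalwa.
Nasal assimilation: no change.
So the correct form is godogullugalwa, option (D).
(A) godogillugalwe is wrong: it fails to apply the sound rule(s).
(B) godogulwagallu is wrong: it has the affixes in the wrong order.
(C) godogngonglugalwa is wrong: it uses conditional instead of indicative for mood.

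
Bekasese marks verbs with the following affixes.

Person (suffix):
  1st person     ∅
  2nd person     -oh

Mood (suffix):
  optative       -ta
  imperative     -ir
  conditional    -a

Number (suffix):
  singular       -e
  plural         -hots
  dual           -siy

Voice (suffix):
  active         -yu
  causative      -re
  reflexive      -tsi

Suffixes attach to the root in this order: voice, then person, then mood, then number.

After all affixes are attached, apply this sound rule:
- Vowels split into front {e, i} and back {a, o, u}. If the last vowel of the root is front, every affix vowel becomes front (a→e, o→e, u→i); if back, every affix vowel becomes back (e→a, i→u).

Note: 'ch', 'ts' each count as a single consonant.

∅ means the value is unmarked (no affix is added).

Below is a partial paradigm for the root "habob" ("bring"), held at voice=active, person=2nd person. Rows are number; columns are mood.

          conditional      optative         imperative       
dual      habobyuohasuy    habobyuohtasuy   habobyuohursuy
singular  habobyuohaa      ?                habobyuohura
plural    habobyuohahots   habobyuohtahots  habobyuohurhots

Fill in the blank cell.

Attach voice active -yu → habobyu.
Attach person 2nd person -oh → habobyuoh.
Attach mood optative -ta → habobyuohta.
Attach number singular -e → habobyuohtae.
Apply vowel harmony: habobyuohtae → habobyuohtaa.

habobyuohtaa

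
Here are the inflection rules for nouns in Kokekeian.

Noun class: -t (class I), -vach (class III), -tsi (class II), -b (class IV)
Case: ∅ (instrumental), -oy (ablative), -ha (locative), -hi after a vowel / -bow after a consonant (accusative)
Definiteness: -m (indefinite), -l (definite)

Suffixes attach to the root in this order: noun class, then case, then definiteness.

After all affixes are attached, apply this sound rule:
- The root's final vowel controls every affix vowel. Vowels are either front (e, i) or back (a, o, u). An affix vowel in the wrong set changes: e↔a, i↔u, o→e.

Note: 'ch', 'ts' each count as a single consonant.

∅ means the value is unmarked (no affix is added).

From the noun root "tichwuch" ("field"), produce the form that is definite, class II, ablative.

Attach noun class class II -tsi → tichwuchtsi.
Attach case ablative -oy → tichwuchtsioy.
Attach definiteness definite -l → tichwuchtsioyl.
Apply vowel harmony: tichwuchtsioyl → tichwuchtsuoyl.

tichwuchtsuoyl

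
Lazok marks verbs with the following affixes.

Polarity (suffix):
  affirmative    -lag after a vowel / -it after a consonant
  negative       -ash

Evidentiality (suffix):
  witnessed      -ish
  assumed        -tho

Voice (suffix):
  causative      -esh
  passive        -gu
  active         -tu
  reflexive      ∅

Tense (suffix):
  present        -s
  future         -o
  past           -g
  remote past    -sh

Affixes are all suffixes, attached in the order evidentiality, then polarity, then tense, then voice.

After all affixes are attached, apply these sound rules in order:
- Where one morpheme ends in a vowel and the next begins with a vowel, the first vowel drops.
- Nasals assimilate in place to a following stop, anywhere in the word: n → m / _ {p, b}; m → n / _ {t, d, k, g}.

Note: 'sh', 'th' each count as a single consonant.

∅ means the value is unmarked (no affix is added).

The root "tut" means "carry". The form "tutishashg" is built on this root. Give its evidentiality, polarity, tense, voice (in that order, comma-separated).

Segment: tut-ish-ash-g.
evidentiality: -ish → witnessed.
polarity: -ash → negative.
tense: -g → past.
voice: ∅ → reflexive.

witnessed, negative, past, reflexive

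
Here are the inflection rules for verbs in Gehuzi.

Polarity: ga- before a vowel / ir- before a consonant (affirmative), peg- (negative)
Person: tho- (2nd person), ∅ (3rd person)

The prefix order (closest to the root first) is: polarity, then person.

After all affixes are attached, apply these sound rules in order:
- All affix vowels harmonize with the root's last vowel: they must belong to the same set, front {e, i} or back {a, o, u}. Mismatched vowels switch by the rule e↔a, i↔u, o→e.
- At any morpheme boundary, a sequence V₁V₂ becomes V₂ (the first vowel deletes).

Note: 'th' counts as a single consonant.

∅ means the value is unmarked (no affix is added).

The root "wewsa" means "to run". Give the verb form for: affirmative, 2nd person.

Attach polarity affirmative ir- (before consonant 'w') → irwewsa.
Attach person 2nd person tho- → thoirwewsa.
Apply vowel harmony: thoirwewsa → thourwewsa.
Apply vowel deletion: thourwewsa → thurwewsa.

thurwewsa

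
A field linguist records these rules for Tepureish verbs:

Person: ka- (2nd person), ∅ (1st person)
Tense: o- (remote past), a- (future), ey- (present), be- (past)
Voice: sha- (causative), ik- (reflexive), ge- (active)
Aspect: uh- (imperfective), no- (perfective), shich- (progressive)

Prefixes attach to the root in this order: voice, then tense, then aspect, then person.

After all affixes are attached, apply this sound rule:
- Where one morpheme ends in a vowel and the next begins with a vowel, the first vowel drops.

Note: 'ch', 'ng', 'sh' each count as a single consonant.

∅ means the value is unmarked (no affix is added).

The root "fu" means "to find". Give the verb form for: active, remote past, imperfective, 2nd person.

Attach voice active ge- → gefu.
Attach tense remote past o- → ogefu.
Attach aspect imperfective uh- → uhogefu.
Attach person 2nd person ka- → kauhogefu.
Apply vowel deletion: kauhogefu → kuhogefu.

kuhogefu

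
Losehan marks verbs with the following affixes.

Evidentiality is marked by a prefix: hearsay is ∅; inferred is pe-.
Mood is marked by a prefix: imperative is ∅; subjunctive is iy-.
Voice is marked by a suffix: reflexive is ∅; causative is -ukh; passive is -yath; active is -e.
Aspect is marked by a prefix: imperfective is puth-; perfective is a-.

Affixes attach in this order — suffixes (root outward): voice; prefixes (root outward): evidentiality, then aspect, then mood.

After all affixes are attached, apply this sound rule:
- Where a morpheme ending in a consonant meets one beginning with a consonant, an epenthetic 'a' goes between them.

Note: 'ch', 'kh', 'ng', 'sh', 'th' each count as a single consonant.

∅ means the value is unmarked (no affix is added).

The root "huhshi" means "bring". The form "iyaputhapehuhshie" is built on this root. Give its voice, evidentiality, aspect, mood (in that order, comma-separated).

active, inferred, imperfective, subjunctive

Segment: iy-puth-pe-huhshi-e.
voice: -e → active.
evidentiality: pe- → inferred.
aspect: puth- → imperfective.
mood: iy- → subjunctive.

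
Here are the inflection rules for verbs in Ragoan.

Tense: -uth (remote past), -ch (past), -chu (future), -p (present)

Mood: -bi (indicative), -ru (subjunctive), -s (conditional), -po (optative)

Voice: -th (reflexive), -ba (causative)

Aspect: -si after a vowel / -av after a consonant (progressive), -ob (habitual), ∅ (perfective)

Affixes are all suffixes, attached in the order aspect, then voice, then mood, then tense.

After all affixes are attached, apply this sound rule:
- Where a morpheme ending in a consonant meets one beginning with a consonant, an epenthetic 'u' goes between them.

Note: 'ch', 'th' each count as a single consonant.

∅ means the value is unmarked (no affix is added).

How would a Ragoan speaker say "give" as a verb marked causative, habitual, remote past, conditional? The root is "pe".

Attach aspect habitual -ob → peob.
Attach voice causative -ba → peobba.
Attach mood conditional -s → peobbas.
Attach tense remote past -uth → peobbasuth.
Apply epenthesis: peobbasuth → peobubasuth.

peobubasuth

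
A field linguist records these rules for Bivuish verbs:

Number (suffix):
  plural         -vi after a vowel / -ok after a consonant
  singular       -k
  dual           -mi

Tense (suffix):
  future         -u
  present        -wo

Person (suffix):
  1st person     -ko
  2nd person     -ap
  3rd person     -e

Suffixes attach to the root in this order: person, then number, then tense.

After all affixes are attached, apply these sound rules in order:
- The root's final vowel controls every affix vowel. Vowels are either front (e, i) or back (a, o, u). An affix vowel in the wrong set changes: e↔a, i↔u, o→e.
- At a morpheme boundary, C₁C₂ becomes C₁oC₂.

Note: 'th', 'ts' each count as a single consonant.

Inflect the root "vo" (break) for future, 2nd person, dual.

Attach person 2nd person -ap → voap.
Attach number dual -mi → voapmi.
Attach tense future -u → voapmiu.
Apply vowel harmony: voapmiu → voapmuu.
Apply epenthesis: voapmuu → voapomuu.

voapomuu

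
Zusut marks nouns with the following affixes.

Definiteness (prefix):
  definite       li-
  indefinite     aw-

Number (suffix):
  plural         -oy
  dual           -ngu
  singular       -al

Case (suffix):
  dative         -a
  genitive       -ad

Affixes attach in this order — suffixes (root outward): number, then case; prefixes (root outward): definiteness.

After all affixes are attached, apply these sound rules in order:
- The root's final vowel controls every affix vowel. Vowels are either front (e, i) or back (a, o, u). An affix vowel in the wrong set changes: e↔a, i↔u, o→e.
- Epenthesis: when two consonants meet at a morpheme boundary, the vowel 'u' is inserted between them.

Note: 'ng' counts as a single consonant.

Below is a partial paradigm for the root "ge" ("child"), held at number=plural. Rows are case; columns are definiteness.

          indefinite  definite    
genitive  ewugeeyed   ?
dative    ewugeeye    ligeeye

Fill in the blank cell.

Attach number plural -oy → geoy.
Attach definiteness definite li- → ligeoy.
Attach case genitive -ad → ligeoyad.
Apply vowel harmony: ligeoyad → ligeeyed.
Epenthesis: no change.

ligeeyed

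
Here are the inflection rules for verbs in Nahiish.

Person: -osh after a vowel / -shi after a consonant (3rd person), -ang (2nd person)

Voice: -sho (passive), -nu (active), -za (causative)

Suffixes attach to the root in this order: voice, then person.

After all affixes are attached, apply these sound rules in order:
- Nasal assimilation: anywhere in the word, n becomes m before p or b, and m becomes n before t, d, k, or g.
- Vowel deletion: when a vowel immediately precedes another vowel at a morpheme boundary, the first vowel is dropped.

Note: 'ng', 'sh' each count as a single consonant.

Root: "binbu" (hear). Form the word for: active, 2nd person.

bimbunang

Attach voice active -nu → binbunu.
Attach person 2nd person -ang → binbunuang.
Apply nasal assimilation: binbunuang → bimbunuang.
Apply vowel deletion: bimbunuang → bimbunang.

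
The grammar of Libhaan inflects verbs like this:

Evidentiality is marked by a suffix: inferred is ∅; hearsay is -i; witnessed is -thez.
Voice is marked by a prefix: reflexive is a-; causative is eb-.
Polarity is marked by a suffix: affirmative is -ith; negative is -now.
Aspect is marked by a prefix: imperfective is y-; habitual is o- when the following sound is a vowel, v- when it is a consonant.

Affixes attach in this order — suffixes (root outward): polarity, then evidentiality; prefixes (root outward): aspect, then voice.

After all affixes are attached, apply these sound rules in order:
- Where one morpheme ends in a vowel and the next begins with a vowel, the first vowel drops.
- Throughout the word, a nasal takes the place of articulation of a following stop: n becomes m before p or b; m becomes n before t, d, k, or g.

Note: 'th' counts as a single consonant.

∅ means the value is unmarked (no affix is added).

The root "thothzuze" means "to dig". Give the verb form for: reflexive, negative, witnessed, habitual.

avthothzuzenowthez

Attach polarity negative -now → thothzuzenow.
Attach aspect habitual v- (before consonant 'th') → vthothzuzenow.
Attach voice reflexive a- → avthothzuzenow.
Attach evidentiality witnessed -thez → avthothzuzenowthez.
Vowel deletion: no change.
Nasal assimilation: no change.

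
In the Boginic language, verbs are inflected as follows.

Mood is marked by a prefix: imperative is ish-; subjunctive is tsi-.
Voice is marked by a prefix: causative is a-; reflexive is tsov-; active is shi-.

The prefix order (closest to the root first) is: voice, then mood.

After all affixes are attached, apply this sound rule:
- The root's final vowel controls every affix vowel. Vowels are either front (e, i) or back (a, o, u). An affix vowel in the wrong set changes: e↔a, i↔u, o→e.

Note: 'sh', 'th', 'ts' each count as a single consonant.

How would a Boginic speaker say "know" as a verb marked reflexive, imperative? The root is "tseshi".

Attach voice reflexive tsov- → tsovtseshi.
Attach mood imperative ish- → ishtsovtseshi.
Apply vowel harmony: ishtsovtseshi → ishtsevtseshi.

ishtsevtseshi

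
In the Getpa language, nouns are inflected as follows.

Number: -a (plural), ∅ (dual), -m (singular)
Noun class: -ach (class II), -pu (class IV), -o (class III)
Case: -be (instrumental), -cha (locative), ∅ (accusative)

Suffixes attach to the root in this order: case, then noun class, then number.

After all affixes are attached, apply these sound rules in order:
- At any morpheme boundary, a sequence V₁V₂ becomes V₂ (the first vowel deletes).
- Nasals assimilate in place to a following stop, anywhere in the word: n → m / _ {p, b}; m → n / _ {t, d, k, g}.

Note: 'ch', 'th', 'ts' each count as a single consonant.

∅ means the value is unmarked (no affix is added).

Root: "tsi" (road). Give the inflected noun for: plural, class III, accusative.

case = accusative: zero marking, form stays tsi.
Attach noun class class III -o → tsio.
Attach number plural -a → tsioa.
Apply vowel deletion: tsioa → tsa.
Nasal assimilation: no change.

tsa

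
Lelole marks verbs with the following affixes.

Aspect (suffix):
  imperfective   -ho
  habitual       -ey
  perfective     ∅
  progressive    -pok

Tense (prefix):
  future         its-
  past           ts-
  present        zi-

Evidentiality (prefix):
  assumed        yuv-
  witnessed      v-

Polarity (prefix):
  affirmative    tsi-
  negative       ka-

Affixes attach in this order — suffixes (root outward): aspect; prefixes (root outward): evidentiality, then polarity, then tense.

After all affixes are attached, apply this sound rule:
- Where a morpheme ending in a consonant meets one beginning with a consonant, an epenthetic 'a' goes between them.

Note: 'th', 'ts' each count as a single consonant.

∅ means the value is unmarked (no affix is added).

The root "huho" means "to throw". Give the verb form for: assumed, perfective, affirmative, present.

zitsiyuvahuho

Attach evidentiality assumed yuv- → yuvhuho.
Attach polarity affirmative tsi- → tsiyuvhuho.
Attach tense present zi- → zitsiyuvhuho.
aspect = perfective: zero marking, form stays zitsiyuvhuho.
Apply epenthesis: zitsiyuvhuho → zitsiyuvahuho.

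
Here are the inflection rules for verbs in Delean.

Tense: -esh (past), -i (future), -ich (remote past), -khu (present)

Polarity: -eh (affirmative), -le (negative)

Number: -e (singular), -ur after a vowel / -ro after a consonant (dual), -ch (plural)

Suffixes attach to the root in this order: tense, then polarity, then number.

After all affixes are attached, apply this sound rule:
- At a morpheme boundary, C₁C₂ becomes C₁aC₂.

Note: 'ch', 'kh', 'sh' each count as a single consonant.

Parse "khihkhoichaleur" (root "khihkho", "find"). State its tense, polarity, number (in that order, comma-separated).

remote past, negative, dual

Segment: khihkho-ich-le-ur.
tense: -ich → remote past.
polarity: -le → negative.
number: -ur/ro → dual.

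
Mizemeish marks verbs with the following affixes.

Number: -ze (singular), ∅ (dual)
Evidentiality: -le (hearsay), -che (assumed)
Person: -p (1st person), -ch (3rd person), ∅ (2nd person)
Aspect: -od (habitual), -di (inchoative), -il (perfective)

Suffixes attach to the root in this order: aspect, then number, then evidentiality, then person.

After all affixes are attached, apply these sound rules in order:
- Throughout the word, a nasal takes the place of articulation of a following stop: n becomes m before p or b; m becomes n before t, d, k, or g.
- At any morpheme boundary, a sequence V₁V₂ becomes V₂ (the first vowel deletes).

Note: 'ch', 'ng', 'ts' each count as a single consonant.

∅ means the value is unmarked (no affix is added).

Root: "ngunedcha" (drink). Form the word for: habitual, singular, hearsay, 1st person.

ngunedchodzelep

Attach aspect habitual -od → ngunedchaod.
Attach number singular -ze → ngunedchaodze.
Attach evidentiality hearsay -le → ngunedchaodzele.
Attach person 1st person -p → ngunedchaodzelep.
Nasal assimilation: no change.
Apply vowel deletion: ngunedchaodzelep → ngunedchodzelep.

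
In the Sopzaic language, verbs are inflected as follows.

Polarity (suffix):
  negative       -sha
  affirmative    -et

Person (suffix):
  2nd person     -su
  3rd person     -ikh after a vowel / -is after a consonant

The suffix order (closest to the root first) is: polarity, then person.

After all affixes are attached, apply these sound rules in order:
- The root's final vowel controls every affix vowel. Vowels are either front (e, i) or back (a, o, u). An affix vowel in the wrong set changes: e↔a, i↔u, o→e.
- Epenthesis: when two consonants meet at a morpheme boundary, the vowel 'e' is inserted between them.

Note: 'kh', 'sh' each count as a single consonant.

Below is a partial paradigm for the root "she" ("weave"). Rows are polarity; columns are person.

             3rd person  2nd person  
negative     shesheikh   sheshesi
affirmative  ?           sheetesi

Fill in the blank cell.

Attach polarity affirmative -et → sheet.
Attach person 3rd person -is (after consonant 't') → sheetis.
Vowel harmony: no change.
Epenthesis: no change.

sheetis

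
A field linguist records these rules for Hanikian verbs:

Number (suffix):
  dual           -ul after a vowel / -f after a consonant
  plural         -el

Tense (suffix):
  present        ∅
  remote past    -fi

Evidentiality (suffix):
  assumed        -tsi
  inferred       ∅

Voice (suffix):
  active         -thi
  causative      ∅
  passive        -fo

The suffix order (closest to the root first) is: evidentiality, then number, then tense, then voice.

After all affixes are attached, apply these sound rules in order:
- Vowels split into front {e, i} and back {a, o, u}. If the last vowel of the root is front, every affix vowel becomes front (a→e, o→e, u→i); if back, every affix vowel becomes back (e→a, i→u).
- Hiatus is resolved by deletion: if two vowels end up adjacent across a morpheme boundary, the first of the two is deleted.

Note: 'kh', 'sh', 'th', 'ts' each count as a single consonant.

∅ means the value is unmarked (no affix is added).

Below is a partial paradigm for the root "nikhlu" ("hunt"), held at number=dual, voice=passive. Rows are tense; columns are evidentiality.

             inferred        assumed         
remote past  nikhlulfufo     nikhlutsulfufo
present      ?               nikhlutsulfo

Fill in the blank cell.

nikhlulfo

evidentiality = inferred: zero marking, form stays nikhlu.
Attach number dual -ul (after vowel 'u') → nikhluul.
tense = present: zero marking, form stays nikhluul.
Attach voice passive -fo → nikhluulfo.
Vowel harmony: no change.
Apply vowel deletion: nikhluulfo → nikhlulfo.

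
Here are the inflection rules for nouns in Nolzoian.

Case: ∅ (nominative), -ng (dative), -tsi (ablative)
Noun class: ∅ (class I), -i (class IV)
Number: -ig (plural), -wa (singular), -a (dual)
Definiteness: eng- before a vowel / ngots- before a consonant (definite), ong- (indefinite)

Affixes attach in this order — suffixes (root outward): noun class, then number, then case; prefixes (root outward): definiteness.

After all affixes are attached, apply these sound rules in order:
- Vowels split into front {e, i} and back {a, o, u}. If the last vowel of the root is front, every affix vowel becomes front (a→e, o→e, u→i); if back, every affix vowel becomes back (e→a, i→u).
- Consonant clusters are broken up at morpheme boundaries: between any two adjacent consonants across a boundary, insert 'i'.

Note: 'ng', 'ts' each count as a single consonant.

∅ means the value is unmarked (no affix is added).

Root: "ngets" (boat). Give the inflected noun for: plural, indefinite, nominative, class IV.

Attach noun class class IV -i → ngetsi.
Attach number plural -ig → ngetsiig.
Attach definiteness indefinite ong- → ongngetsiig.
case = nominative: zero marking, form stays ongngetsiig.
Apply vowel harmony: ongngetsiig → engngetsiig.
Apply epenthesis: engngetsiig → engingetsiig.

engingetsiig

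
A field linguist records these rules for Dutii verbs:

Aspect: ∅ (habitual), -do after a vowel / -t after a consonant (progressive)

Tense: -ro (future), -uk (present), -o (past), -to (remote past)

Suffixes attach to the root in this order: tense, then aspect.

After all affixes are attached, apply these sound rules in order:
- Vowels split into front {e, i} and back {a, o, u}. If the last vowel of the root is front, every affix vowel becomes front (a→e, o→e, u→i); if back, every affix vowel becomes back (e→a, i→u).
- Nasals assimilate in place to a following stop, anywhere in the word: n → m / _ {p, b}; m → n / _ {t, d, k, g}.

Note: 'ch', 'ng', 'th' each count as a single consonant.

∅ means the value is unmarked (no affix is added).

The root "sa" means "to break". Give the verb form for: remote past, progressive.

satodo

Attach tense remote past -to → sato.
Attach aspect progressive -do (after vowel 'o') → satodo.
Vowel harmony: no change.
Nasal assimilation: no change.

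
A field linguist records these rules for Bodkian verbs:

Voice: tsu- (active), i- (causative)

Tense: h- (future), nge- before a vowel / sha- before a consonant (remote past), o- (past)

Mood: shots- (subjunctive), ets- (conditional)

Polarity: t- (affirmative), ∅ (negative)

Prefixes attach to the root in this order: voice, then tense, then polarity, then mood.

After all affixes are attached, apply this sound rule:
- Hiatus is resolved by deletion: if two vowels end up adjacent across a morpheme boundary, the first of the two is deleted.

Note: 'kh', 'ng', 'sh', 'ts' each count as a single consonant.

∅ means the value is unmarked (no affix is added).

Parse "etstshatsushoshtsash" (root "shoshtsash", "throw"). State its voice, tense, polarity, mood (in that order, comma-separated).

Segment: ets-t-sha-tsu-shoshtsash.
voice: tsu- → active.
tense: nge/sha- → remote past.
polarity: t- → affirmative.
mood: ets- → conditional.

active, remote past, affirmative, conditional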